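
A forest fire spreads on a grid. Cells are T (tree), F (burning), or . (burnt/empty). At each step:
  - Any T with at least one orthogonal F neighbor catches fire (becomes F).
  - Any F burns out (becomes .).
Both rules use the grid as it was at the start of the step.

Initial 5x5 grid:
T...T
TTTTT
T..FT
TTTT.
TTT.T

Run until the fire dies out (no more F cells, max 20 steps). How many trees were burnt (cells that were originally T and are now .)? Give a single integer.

Step 1: +3 fires, +1 burnt (F count now 3)
Step 2: +3 fires, +3 burnt (F count now 3)
Step 3: +4 fires, +3 burnt (F count now 4)
Step 4: +3 fires, +4 burnt (F count now 3)
Step 5: +3 fires, +3 burnt (F count now 3)
Step 6: +0 fires, +3 burnt (F count now 0)
Fire out after step 6
Initially T: 17, now '.': 24
Total burnt (originally-T cells now '.'): 16

Answer: 16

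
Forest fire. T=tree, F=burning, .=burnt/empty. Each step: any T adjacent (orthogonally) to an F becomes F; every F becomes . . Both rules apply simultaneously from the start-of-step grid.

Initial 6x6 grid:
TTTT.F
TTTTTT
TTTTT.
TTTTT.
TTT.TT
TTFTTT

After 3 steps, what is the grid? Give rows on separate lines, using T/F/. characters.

Step 1: 4 trees catch fire, 2 burn out
  TTTT..
  TTTTTF
  TTTTT.
  TTTTT.
  TTF.TT
  TF.FTT
Step 2: 5 trees catch fire, 4 burn out
  TTTT..
  TTTTF.
  TTTTT.
  TTFTT.
  TF..TT
  F...FT
Step 3: 8 trees catch fire, 5 burn out
  TTTT..
  TTTF..
  TTFTF.
  TF.FT.
  F...FT
  .....F

TTTT..
TTTF..
TTFTF.
TF.FT.
F...FT
.....F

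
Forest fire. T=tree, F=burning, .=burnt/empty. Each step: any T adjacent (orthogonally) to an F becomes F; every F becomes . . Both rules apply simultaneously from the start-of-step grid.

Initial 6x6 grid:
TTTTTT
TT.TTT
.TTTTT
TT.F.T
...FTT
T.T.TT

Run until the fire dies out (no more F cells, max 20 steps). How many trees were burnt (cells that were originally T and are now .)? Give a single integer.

Answer: 23

Derivation:
Step 1: +2 fires, +2 burnt (F count now 2)
Step 2: +5 fires, +2 burnt (F count now 5)
Step 3: +6 fires, +5 burnt (F count now 6)
Step 4: +5 fires, +6 burnt (F count now 5)
Step 5: +4 fires, +5 burnt (F count now 4)
Step 6: +1 fires, +4 burnt (F count now 1)
Step 7: +0 fires, +1 burnt (F count now 0)
Fire out after step 7
Initially T: 25, now '.': 34
Total burnt (originally-T cells now '.'): 23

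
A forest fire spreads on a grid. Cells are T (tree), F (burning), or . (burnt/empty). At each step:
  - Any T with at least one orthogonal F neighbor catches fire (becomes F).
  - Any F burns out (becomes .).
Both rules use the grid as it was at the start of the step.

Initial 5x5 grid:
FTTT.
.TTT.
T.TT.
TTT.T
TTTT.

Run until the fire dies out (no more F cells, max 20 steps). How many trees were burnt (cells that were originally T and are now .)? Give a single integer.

Step 1: +1 fires, +1 burnt (F count now 1)
Step 2: +2 fires, +1 burnt (F count now 2)
Step 3: +2 fires, +2 burnt (F count now 2)
Step 4: +2 fires, +2 burnt (F count now 2)
Step 5: +2 fires, +2 burnt (F count now 2)
Step 6: +2 fires, +2 burnt (F count now 2)
Step 7: +3 fires, +2 burnt (F count now 3)
Step 8: +2 fires, +3 burnt (F count now 2)
Step 9: +0 fires, +2 burnt (F count now 0)
Fire out after step 9
Initially T: 17, now '.': 24
Total burnt (originally-T cells now '.'): 16

Answer: 16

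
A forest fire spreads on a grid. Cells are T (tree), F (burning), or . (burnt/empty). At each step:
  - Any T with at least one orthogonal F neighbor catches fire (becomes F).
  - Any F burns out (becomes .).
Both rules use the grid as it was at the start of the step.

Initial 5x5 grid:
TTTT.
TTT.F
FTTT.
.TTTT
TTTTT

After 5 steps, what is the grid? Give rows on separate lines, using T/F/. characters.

Step 1: 2 trees catch fire, 2 burn out
  TTTT.
  FTT..
  .FTT.
  .TTTT
  TTTTT
Step 2: 4 trees catch fire, 2 burn out
  FTTT.
  .FT..
  ..FT.
  .FTTT
  TTTTT
Step 3: 5 trees catch fire, 4 burn out
  .FTT.
  ..F..
  ...F.
  ..FTT
  TFTTT
Step 4: 4 trees catch fire, 5 burn out
  ..FT.
  .....
  .....
  ...FT
  F.FTT
Step 5: 3 trees catch fire, 4 burn out
  ...F.
  .....
  .....
  ....F
  ...FT

...F.
.....
.....
....F
...FT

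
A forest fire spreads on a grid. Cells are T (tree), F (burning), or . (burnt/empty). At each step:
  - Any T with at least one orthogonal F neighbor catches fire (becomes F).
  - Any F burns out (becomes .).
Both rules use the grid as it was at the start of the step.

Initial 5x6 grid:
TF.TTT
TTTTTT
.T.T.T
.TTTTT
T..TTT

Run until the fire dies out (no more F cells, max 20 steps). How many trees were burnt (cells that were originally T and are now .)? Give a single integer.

Answer: 21

Derivation:
Step 1: +2 fires, +1 burnt (F count now 2)
Step 2: +3 fires, +2 burnt (F count now 3)
Step 3: +2 fires, +3 burnt (F count now 2)
Step 4: +4 fires, +2 burnt (F count now 4)
Step 5: +3 fires, +4 burnt (F count now 3)
Step 6: +4 fires, +3 burnt (F count now 4)
Step 7: +2 fires, +4 burnt (F count now 2)
Step 8: +1 fires, +2 burnt (F count now 1)
Step 9: +0 fires, +1 burnt (F count now 0)
Fire out after step 9
Initially T: 22, now '.': 29
Total burnt (originally-T cells now '.'): 21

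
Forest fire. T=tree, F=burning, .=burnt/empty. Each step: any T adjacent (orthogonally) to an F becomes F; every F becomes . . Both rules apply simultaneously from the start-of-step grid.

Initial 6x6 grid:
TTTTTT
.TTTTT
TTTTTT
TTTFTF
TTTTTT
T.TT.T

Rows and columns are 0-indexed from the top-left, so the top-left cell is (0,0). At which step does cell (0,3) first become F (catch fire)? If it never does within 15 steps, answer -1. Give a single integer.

Step 1: cell (0,3)='T' (+6 fires, +2 burnt)
Step 2: cell (0,3)='T' (+9 fires, +6 burnt)
Step 3: cell (0,3)='F' (+8 fires, +9 burnt)
  -> target ignites at step 3
Step 4: cell (0,3)='.' (+5 fires, +8 burnt)
Step 5: cell (0,3)='.' (+2 fires, +5 burnt)
Step 6: cell (0,3)='.' (+1 fires, +2 burnt)
Step 7: cell (0,3)='.' (+0 fires, +1 burnt)
  fire out at step 7

3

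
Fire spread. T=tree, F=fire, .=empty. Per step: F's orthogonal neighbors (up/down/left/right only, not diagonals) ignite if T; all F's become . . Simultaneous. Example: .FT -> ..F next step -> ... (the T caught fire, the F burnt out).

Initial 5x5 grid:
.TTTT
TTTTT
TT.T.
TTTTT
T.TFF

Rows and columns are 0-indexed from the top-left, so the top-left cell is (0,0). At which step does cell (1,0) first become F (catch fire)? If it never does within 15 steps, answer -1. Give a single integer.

Step 1: cell (1,0)='T' (+3 fires, +2 burnt)
Step 2: cell (1,0)='T' (+2 fires, +3 burnt)
Step 3: cell (1,0)='T' (+2 fires, +2 burnt)
Step 4: cell (1,0)='T' (+5 fires, +2 burnt)
Step 5: cell (1,0)='T' (+5 fires, +5 burnt)
Step 6: cell (1,0)='F' (+2 fires, +5 burnt)
  -> target ignites at step 6
Step 7: cell (1,0)='.' (+0 fires, +2 burnt)
  fire out at step 7

6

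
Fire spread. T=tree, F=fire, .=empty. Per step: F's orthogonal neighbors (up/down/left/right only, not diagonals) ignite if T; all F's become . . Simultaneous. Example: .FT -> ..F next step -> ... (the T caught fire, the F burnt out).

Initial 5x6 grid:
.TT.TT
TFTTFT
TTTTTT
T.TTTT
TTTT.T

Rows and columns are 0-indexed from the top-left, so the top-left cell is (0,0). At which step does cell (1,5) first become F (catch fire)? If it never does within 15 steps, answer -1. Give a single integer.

Step 1: cell (1,5)='F' (+8 fires, +2 burnt)
  -> target ignites at step 1
Step 2: cell (1,5)='.' (+7 fires, +8 burnt)
Step 3: cell (1,5)='.' (+4 fires, +7 burnt)
Step 4: cell (1,5)='.' (+4 fires, +4 burnt)
Step 5: cell (1,5)='.' (+1 fires, +4 burnt)
Step 6: cell (1,5)='.' (+0 fires, +1 burnt)
  fire out at step 6

1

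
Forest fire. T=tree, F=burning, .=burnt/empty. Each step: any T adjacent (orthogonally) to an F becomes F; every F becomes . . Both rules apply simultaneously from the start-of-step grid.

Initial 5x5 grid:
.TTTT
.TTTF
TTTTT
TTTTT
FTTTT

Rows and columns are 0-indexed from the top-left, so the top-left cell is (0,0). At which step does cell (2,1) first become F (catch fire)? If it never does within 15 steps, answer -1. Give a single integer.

Step 1: cell (2,1)='T' (+5 fires, +2 burnt)
Step 2: cell (2,1)='T' (+7 fires, +5 burnt)
Step 3: cell (2,1)='F' (+8 fires, +7 burnt)
  -> target ignites at step 3
Step 4: cell (2,1)='.' (+1 fires, +8 burnt)
Step 5: cell (2,1)='.' (+0 fires, +1 burnt)
  fire out at step 5

3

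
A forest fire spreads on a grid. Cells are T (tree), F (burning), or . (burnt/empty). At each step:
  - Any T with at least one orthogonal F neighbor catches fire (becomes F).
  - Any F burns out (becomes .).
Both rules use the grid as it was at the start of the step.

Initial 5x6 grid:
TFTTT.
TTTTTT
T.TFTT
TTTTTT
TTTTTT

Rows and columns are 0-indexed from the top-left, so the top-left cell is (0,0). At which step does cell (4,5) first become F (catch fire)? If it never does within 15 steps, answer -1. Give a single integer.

Step 1: cell (4,5)='T' (+7 fires, +2 burnt)
Step 2: cell (4,5)='T' (+8 fires, +7 burnt)
Step 3: cell (4,5)='T' (+7 fires, +8 burnt)
Step 4: cell (4,5)='F' (+3 fires, +7 burnt)
  -> target ignites at step 4
Step 5: cell (4,5)='.' (+1 fires, +3 burnt)
Step 6: cell (4,5)='.' (+0 fires, +1 burnt)
  fire out at step 6

4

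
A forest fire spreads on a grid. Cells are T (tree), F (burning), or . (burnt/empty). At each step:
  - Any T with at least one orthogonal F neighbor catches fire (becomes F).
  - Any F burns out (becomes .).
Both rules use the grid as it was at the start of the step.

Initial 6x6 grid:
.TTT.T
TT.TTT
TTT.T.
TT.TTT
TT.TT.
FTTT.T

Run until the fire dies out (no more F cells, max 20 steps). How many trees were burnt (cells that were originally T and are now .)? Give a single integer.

Step 1: +2 fires, +1 burnt (F count now 2)
Step 2: +3 fires, +2 burnt (F count now 3)
Step 3: +3 fires, +3 burnt (F count now 3)
Step 4: +3 fires, +3 burnt (F count now 3)
Step 5: +4 fires, +3 burnt (F count now 4)
Step 6: +2 fires, +4 burnt (F count now 2)
Step 7: +3 fires, +2 burnt (F count now 3)
Step 8: +2 fires, +3 burnt (F count now 2)
Step 9: +2 fires, +2 burnt (F count now 2)
Step 10: +1 fires, +2 burnt (F count now 1)
Step 11: +0 fires, +1 burnt (F count now 0)
Fire out after step 11
Initially T: 26, now '.': 35
Total burnt (originally-T cells now '.'): 25

Answer: 25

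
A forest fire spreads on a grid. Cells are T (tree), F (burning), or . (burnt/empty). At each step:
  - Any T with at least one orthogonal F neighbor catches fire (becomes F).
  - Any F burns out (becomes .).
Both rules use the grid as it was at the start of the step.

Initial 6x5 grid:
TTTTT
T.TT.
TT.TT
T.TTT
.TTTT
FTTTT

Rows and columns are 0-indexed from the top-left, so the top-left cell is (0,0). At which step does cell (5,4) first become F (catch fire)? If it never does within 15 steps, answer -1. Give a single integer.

Step 1: cell (5,4)='T' (+1 fires, +1 burnt)
Step 2: cell (5,4)='T' (+2 fires, +1 burnt)
Step 3: cell (5,4)='T' (+2 fires, +2 burnt)
Step 4: cell (5,4)='F' (+3 fires, +2 burnt)
  -> target ignites at step 4
Step 5: cell (5,4)='.' (+2 fires, +3 burnt)
Step 6: cell (5,4)='.' (+2 fires, +2 burnt)
Step 7: cell (5,4)='.' (+2 fires, +2 burnt)
Step 8: cell (5,4)='.' (+2 fires, +2 burnt)
Step 9: cell (5,4)='.' (+2 fires, +2 burnt)
Step 10: cell (5,4)='.' (+1 fires, +2 burnt)
Step 11: cell (5,4)='.' (+1 fires, +1 burnt)
Step 12: cell (5,4)='.' (+1 fires, +1 burnt)
Step 13: cell (5,4)='.' (+1 fires, +1 burnt)
Step 14: cell (5,4)='.' (+2 fires, +1 burnt)
Step 15: cell (5,4)='.' (+0 fires, +2 burnt)
  fire out at step 15

4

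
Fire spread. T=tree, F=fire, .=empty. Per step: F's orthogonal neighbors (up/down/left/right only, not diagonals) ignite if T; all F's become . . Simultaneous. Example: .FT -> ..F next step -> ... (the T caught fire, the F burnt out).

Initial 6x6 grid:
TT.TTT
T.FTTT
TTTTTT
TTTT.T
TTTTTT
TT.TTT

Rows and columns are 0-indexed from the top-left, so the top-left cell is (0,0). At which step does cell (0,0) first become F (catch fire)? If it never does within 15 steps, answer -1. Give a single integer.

Step 1: cell (0,0)='T' (+2 fires, +1 burnt)
Step 2: cell (0,0)='T' (+5 fires, +2 burnt)
Step 3: cell (0,0)='T' (+7 fires, +5 burnt)
Step 4: cell (0,0)='T' (+6 fires, +7 burnt)
Step 5: cell (0,0)='F' (+6 fires, +6 burnt)
  -> target ignites at step 5
Step 6: cell (0,0)='.' (+4 fires, +6 burnt)
Step 7: cell (0,0)='.' (+1 fires, +4 burnt)
Step 8: cell (0,0)='.' (+0 fires, +1 burnt)
  fire out at step 8

5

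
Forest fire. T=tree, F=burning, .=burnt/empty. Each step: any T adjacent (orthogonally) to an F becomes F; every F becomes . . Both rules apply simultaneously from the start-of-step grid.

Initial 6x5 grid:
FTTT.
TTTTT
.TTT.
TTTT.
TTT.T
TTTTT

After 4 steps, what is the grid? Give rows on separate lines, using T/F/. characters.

Step 1: 2 trees catch fire, 1 burn out
  .FTT.
  FTTTT
  .TTT.
  TTTT.
  TTT.T
  TTTTT
Step 2: 2 trees catch fire, 2 burn out
  ..FT.
  .FTTT
  .TTT.
  TTTT.
  TTT.T
  TTTTT
Step 3: 3 trees catch fire, 2 burn out
  ...F.
  ..FTT
  .FTT.
  TTTT.
  TTT.T
  TTTTT
Step 4: 3 trees catch fire, 3 burn out
  .....
  ...FT
  ..FT.
  TFTT.
  TTT.T
  TTTTT

.....
...FT
..FT.
TFTT.
TTT.T
TTTTT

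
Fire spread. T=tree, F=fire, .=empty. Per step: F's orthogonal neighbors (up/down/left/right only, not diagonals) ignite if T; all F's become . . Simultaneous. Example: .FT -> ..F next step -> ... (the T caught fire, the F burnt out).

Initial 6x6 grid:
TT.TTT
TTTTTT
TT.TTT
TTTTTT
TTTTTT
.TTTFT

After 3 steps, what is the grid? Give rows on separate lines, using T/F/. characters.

Step 1: 3 trees catch fire, 1 burn out
  TT.TTT
  TTTTTT
  TT.TTT
  TTTTTT
  TTTTFT
  .TTF.F
Step 2: 4 trees catch fire, 3 burn out
  TT.TTT
  TTTTTT
  TT.TTT
  TTTTFT
  TTTF.F
  .TF...
Step 3: 5 trees catch fire, 4 burn out
  TT.TTT
  TTTTTT
  TT.TFT
  TTTF.F
  TTF...
  .F....

TT.TTT
TTTTTT
TT.TFT
TTTF.F
TTF...
.F....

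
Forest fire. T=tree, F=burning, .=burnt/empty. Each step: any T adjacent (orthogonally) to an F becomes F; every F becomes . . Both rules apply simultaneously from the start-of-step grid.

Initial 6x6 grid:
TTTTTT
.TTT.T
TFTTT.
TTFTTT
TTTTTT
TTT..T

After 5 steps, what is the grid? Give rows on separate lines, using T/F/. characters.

Step 1: 6 trees catch fire, 2 burn out
  TTTTTT
  .FTT.T
  F.FTT.
  TF.FTT
  TTFTTT
  TTT..T
Step 2: 8 trees catch fire, 6 burn out
  TFTTTT
  ..FT.T
  ...FT.
  F...FT
  TF.FTT
  TTF..T
Step 3: 8 trees catch fire, 8 burn out
  F.FTTT
  ...F.T
  ....F.
  .....F
  F...FT
  TF...T
Step 4: 3 trees catch fire, 8 burn out
  ...FTT
  .....T
  ......
  ......
  .....F
  F....T
Step 5: 2 trees catch fire, 3 burn out
  ....FT
  .....T
  ......
  ......
  ......
  .....F

....FT
.....T
......
......
......
.....F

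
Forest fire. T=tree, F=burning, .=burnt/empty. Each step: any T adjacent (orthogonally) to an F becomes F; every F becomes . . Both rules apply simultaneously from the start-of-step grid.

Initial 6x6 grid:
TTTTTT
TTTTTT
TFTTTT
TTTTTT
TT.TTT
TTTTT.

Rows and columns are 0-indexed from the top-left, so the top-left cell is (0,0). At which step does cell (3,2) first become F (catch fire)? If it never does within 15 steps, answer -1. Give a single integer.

Step 1: cell (3,2)='T' (+4 fires, +1 burnt)
Step 2: cell (3,2)='F' (+7 fires, +4 burnt)
  -> target ignites at step 2
Step 3: cell (3,2)='.' (+7 fires, +7 burnt)
Step 4: cell (3,2)='.' (+7 fires, +7 burnt)
Step 5: cell (3,2)='.' (+5 fires, +7 burnt)
Step 6: cell (3,2)='.' (+3 fires, +5 burnt)
Step 7: cell (3,2)='.' (+0 fires, +3 burnt)
  fire out at step 7

2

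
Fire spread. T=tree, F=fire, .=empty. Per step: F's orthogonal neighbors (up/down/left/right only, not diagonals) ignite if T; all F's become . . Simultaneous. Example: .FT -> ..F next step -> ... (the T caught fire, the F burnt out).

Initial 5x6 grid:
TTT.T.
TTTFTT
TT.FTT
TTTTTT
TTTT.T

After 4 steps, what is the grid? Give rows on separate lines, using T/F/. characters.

Step 1: 4 trees catch fire, 2 burn out
  TTT.T.
  TTF.FT
  TT..FT
  TTTFTT
  TTTT.T
Step 2: 8 trees catch fire, 4 burn out
  TTF.F.
  TF...F
  TT...F
  TTF.FT
  TTTF.T
Step 3: 6 trees catch fire, 8 burn out
  TF....
  F.....
  TF....
  TF...F
  TTF..T
Step 4: 5 trees catch fire, 6 burn out
  F.....
  ......
  F.....
  F.....
  TF...F

F.....
......
F.....
F.....
TF...F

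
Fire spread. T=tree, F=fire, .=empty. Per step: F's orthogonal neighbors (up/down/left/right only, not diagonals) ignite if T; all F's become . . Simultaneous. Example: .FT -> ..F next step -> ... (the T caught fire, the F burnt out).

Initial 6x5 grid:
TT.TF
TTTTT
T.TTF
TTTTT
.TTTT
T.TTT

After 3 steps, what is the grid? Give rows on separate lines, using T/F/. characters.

Step 1: 4 trees catch fire, 2 burn out
  TT.F.
  TTTTF
  T.TF.
  TTTTF
  .TTTT
  T.TTT
Step 2: 4 trees catch fire, 4 burn out
  TT...
  TTTF.
  T.F..
  TTTF.
  .TTTF
  T.TTT
Step 3: 4 trees catch fire, 4 burn out
  TT...
  TTF..
  T....
  TTF..
  .TTF.
  T.TTF

TT...
TTF..
T....
TTF..
.TTF.
T.TTF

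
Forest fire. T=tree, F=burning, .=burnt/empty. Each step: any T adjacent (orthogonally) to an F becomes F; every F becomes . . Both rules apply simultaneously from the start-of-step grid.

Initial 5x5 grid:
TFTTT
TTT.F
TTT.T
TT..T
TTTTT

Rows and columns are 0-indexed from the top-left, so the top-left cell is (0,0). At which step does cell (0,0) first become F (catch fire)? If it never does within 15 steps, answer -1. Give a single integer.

Step 1: cell (0,0)='F' (+5 fires, +2 burnt)
  -> target ignites at step 1
Step 2: cell (0,0)='.' (+5 fires, +5 burnt)
Step 3: cell (0,0)='.' (+4 fires, +5 burnt)
Step 4: cell (0,0)='.' (+3 fires, +4 burnt)
Step 5: cell (0,0)='.' (+2 fires, +3 burnt)
Step 6: cell (0,0)='.' (+0 fires, +2 burnt)
  fire out at step 6

1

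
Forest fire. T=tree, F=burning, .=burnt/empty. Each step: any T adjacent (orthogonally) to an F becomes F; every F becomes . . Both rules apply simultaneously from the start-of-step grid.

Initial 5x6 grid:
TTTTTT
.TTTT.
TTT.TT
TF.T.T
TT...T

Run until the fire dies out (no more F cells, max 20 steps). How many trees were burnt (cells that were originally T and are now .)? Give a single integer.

Answer: 20

Derivation:
Step 1: +3 fires, +1 burnt (F count now 3)
Step 2: +4 fires, +3 burnt (F count now 4)
Step 3: +2 fires, +4 burnt (F count now 2)
Step 4: +3 fires, +2 burnt (F count now 3)
Step 5: +2 fires, +3 burnt (F count now 2)
Step 6: +2 fires, +2 burnt (F count now 2)
Step 7: +2 fires, +2 burnt (F count now 2)
Step 8: +1 fires, +2 burnt (F count now 1)
Step 9: +1 fires, +1 burnt (F count now 1)
Step 10: +0 fires, +1 burnt (F count now 0)
Fire out after step 10
Initially T: 21, now '.': 29
Total burnt (originally-T cells now '.'): 20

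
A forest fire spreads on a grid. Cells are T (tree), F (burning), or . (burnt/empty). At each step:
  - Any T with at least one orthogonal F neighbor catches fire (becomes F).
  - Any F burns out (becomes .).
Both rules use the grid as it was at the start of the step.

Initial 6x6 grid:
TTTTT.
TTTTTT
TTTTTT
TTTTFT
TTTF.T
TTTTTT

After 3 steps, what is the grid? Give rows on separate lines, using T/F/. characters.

Step 1: 5 trees catch fire, 2 burn out
  TTTTT.
  TTTTTT
  TTTTFT
  TTTF.F
  TTF..T
  TTTFTT
Step 2: 8 trees catch fire, 5 burn out
  TTTTT.
  TTTTFT
  TTTF.F
  TTF...
  TF...F
  TTF.FT
Step 3: 8 trees catch fire, 8 burn out
  TTTTF.
  TTTF.F
  TTF...
  TF....
  F.....
  TF...F

TTTTF.
TTTF.F
TTF...
TF....
F.....
TF...F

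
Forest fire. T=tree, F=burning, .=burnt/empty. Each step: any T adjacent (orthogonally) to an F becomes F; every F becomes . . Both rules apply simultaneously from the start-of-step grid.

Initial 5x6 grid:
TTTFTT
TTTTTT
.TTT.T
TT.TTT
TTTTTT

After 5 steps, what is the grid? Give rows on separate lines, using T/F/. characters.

Step 1: 3 trees catch fire, 1 burn out
  TTF.FT
  TTTFTT
  .TTT.T
  TT.TTT
  TTTTTT
Step 2: 5 trees catch fire, 3 burn out
  TF...F
  TTF.FT
  .TTF.T
  TT.TTT
  TTTTTT
Step 3: 5 trees catch fire, 5 burn out
  F.....
  TF...F
  .TF..T
  TT.FTT
  TTTTTT
Step 4: 5 trees catch fire, 5 burn out
  ......
  F.....
  .F...F
  TT..FT
  TTTFTT
Step 5: 4 trees catch fire, 5 burn out
  ......
  ......
  ......
  TF...F
  TTF.FT

......
......
......
TF...F
TTF.FT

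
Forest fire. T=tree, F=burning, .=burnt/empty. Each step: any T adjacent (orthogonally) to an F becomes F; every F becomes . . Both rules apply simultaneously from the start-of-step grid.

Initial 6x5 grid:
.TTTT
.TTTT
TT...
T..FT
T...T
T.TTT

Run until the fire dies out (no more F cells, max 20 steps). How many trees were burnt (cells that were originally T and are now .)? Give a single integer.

Step 1: +1 fires, +1 burnt (F count now 1)
Step 2: +1 fires, +1 burnt (F count now 1)
Step 3: +1 fires, +1 burnt (F count now 1)
Step 4: +1 fires, +1 burnt (F count now 1)
Step 5: +1 fires, +1 burnt (F count now 1)
Step 6: +0 fires, +1 burnt (F count now 0)
Fire out after step 6
Initially T: 18, now '.': 17
Total burnt (originally-T cells now '.'): 5

Answer: 5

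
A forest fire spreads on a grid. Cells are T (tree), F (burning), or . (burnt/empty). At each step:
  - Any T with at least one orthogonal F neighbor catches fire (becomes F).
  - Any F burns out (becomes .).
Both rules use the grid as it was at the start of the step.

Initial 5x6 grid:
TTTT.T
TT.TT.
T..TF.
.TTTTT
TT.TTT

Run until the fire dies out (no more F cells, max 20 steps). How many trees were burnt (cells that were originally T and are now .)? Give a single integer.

Answer: 20

Derivation:
Step 1: +3 fires, +1 burnt (F count now 3)
Step 2: +4 fires, +3 burnt (F count now 4)
Step 3: +4 fires, +4 burnt (F count now 4)
Step 4: +2 fires, +4 burnt (F count now 2)
Step 5: +2 fires, +2 burnt (F count now 2)
Step 6: +3 fires, +2 burnt (F count now 3)
Step 7: +1 fires, +3 burnt (F count now 1)
Step 8: +1 fires, +1 burnt (F count now 1)
Step 9: +0 fires, +1 burnt (F count now 0)
Fire out after step 9
Initially T: 21, now '.': 29
Total burnt (originally-T cells now '.'): 20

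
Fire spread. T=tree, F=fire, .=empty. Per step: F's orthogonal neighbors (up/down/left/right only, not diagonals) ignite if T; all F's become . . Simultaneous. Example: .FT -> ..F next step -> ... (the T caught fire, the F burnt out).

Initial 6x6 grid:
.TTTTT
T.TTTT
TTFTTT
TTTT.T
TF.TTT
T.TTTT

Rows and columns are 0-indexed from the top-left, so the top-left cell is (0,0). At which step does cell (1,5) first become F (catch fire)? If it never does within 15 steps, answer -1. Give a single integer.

Step 1: cell (1,5)='T' (+6 fires, +2 burnt)
Step 2: cell (1,5)='T' (+7 fires, +6 burnt)
Step 3: cell (1,5)='T' (+6 fires, +7 burnt)
Step 4: cell (1,5)='F' (+5 fires, +6 burnt)
  -> target ignites at step 4
Step 5: cell (1,5)='.' (+4 fires, +5 burnt)
Step 6: cell (1,5)='.' (+1 fires, +4 burnt)
Step 7: cell (1,5)='.' (+0 fires, +1 burnt)
  fire out at step 7

4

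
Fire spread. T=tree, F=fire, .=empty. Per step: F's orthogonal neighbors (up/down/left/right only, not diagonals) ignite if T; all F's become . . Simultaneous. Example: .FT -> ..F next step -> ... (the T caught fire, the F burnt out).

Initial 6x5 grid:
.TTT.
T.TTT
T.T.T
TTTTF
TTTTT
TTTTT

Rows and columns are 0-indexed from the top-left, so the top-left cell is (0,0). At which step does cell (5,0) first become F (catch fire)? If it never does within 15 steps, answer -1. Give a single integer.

Step 1: cell (5,0)='T' (+3 fires, +1 burnt)
Step 2: cell (5,0)='T' (+4 fires, +3 burnt)
Step 3: cell (5,0)='T' (+5 fires, +4 burnt)
Step 4: cell (5,0)='T' (+5 fires, +5 burnt)
Step 5: cell (5,0)='T' (+4 fires, +5 burnt)
Step 6: cell (5,0)='F' (+3 fires, +4 burnt)
  -> target ignites at step 6
Step 7: cell (5,0)='.' (+0 fires, +3 burnt)
  fire out at step 7

6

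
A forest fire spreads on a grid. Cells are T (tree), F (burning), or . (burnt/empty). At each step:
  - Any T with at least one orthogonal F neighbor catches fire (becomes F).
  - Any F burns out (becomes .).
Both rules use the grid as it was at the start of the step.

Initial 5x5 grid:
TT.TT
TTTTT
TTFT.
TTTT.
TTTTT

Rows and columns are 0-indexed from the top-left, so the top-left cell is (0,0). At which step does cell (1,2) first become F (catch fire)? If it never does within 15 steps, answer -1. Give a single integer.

Step 1: cell (1,2)='F' (+4 fires, +1 burnt)
  -> target ignites at step 1
Step 2: cell (1,2)='.' (+6 fires, +4 burnt)
Step 3: cell (1,2)='.' (+7 fires, +6 burnt)
Step 4: cell (1,2)='.' (+4 fires, +7 burnt)
Step 5: cell (1,2)='.' (+0 fires, +4 burnt)
  fire out at step 5

1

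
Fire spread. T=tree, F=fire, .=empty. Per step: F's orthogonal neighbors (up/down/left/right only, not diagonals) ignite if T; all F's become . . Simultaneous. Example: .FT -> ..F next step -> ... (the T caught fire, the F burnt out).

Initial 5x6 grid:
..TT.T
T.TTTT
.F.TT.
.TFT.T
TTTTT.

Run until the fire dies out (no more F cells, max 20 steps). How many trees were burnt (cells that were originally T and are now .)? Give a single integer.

Step 1: +3 fires, +2 burnt (F count now 3)
Step 2: +3 fires, +3 burnt (F count now 3)
Step 3: +4 fires, +3 burnt (F count now 4)
Step 4: +3 fires, +4 burnt (F count now 3)
Step 5: +2 fires, +3 burnt (F count now 2)
Step 6: +1 fires, +2 burnt (F count now 1)
Step 7: +0 fires, +1 burnt (F count now 0)
Fire out after step 7
Initially T: 18, now '.': 28
Total burnt (originally-T cells now '.'): 16

Answer: 16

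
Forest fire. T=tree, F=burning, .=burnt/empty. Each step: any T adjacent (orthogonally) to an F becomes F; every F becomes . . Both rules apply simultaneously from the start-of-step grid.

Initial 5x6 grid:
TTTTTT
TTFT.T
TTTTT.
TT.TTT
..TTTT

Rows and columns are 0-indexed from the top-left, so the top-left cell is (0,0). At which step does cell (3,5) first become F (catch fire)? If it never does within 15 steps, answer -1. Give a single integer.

Step 1: cell (3,5)='T' (+4 fires, +1 burnt)
Step 2: cell (3,5)='T' (+5 fires, +4 burnt)
Step 3: cell (3,5)='T' (+6 fires, +5 burnt)
Step 4: cell (3,5)='T' (+4 fires, +6 burnt)
Step 5: cell (3,5)='F' (+4 fires, +4 burnt)
  -> target ignites at step 5
Step 6: cell (3,5)='.' (+1 fires, +4 burnt)
Step 7: cell (3,5)='.' (+0 fires, +1 burnt)
  fire out at step 7

5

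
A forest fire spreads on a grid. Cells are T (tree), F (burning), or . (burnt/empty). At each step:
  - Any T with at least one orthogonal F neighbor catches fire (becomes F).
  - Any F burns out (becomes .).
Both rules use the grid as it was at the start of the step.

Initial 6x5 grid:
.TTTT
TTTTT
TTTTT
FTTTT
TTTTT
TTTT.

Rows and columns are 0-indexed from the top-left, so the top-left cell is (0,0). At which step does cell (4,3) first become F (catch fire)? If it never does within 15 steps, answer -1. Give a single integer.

Step 1: cell (4,3)='T' (+3 fires, +1 burnt)
Step 2: cell (4,3)='T' (+5 fires, +3 burnt)
Step 3: cell (4,3)='T' (+5 fires, +5 burnt)
Step 4: cell (4,3)='F' (+6 fires, +5 burnt)
  -> target ignites at step 4
Step 5: cell (4,3)='.' (+5 fires, +6 burnt)
Step 6: cell (4,3)='.' (+2 fires, +5 burnt)
Step 7: cell (4,3)='.' (+1 fires, +2 burnt)
Step 8: cell (4,3)='.' (+0 fires, +1 burnt)
  fire out at step 8

4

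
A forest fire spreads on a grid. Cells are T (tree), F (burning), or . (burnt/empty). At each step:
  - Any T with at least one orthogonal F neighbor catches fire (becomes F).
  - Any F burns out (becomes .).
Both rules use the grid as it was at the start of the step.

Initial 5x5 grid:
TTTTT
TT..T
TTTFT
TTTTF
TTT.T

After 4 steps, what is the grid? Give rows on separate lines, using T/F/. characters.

Step 1: 4 trees catch fire, 2 burn out
  TTTTT
  TT..T
  TTF.F
  TTTF.
  TTT.F
Step 2: 3 trees catch fire, 4 burn out
  TTTTT
  TT..F
  TF...
  TTF..
  TTT..
Step 3: 5 trees catch fire, 3 burn out
  TTTTF
  TF...
  F....
  TF...
  TTF..
Step 4: 5 trees catch fire, 5 burn out
  TFTF.
  F....
  .....
  F....
  TF...

TFTF.
F....
.....
F....
TF...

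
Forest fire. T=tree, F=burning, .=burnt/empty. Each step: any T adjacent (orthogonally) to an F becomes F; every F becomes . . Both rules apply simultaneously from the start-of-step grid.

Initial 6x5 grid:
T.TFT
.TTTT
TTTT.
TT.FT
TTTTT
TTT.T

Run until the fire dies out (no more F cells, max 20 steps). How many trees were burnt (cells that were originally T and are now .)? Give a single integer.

Step 1: +6 fires, +2 burnt (F count now 6)
Step 2: +5 fires, +6 burnt (F count now 5)
Step 3: +5 fires, +5 burnt (F count now 5)
Step 4: +4 fires, +5 burnt (F count now 4)
Step 5: +2 fires, +4 burnt (F count now 2)
Step 6: +0 fires, +2 burnt (F count now 0)
Fire out after step 6
Initially T: 23, now '.': 29
Total burnt (originally-T cells now '.'): 22

Answer: 22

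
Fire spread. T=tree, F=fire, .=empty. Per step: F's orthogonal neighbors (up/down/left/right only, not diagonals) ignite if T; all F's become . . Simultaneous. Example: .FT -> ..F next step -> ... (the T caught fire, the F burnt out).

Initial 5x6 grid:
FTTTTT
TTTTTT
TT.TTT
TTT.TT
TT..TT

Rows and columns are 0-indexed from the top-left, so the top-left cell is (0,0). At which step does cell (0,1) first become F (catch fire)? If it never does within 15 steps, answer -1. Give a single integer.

Step 1: cell (0,1)='F' (+2 fires, +1 burnt)
  -> target ignites at step 1
Step 2: cell (0,1)='.' (+3 fires, +2 burnt)
Step 3: cell (0,1)='.' (+4 fires, +3 burnt)
Step 4: cell (0,1)='.' (+4 fires, +4 burnt)
Step 5: cell (0,1)='.' (+5 fires, +4 burnt)
Step 6: cell (0,1)='.' (+2 fires, +5 burnt)
Step 7: cell (0,1)='.' (+2 fires, +2 burnt)
Step 8: cell (0,1)='.' (+2 fires, +2 burnt)
Step 9: cell (0,1)='.' (+1 fires, +2 burnt)
Step 10: cell (0,1)='.' (+0 fires, +1 burnt)
  fire out at step 10

1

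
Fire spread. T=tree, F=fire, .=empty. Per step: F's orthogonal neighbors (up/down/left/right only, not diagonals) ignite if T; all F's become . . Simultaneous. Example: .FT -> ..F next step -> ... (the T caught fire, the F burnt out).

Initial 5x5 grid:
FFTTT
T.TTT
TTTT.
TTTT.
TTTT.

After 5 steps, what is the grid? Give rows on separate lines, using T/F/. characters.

Step 1: 2 trees catch fire, 2 burn out
  ..FTT
  F.TTT
  TTTT.
  TTTT.
  TTTT.
Step 2: 3 trees catch fire, 2 burn out
  ...FT
  ..FTT
  FTTT.
  TTTT.
  TTTT.
Step 3: 5 trees catch fire, 3 burn out
  ....F
  ...FT
  .FFT.
  FTTT.
  TTTT.
Step 4: 5 trees catch fire, 5 burn out
  .....
  ....F
  ...F.
  .FFT.
  FTTT.
Step 5: 3 trees catch fire, 5 burn out
  .....
  .....
  .....
  ...F.
  .FFT.

.....
.....
.....
...F.
.FFT.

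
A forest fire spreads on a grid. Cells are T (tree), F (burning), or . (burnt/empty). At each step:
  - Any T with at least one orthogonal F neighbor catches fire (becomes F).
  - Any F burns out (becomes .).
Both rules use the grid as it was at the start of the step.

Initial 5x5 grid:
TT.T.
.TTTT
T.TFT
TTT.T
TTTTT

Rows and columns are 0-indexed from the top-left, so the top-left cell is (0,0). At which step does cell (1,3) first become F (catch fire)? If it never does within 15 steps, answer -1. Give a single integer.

Step 1: cell (1,3)='F' (+3 fires, +1 burnt)
  -> target ignites at step 1
Step 2: cell (1,3)='.' (+5 fires, +3 burnt)
Step 3: cell (1,3)='.' (+4 fires, +5 burnt)
Step 4: cell (1,3)='.' (+4 fires, +4 burnt)
Step 5: cell (1,3)='.' (+3 fires, +4 burnt)
Step 6: cell (1,3)='.' (+0 fires, +3 burnt)
  fire out at step 6

1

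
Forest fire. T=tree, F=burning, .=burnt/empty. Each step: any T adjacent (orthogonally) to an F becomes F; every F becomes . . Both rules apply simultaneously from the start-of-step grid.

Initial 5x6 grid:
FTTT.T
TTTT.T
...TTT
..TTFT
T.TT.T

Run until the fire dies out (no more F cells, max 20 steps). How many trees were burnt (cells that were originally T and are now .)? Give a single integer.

Step 1: +5 fires, +2 burnt (F count now 5)
Step 2: +7 fires, +5 burnt (F count now 7)
Step 3: +5 fires, +7 burnt (F count now 5)
Step 4: +1 fires, +5 burnt (F count now 1)
Step 5: +0 fires, +1 burnt (F count now 0)
Fire out after step 5
Initially T: 19, now '.': 29
Total burnt (originally-T cells now '.'): 18

Answer: 18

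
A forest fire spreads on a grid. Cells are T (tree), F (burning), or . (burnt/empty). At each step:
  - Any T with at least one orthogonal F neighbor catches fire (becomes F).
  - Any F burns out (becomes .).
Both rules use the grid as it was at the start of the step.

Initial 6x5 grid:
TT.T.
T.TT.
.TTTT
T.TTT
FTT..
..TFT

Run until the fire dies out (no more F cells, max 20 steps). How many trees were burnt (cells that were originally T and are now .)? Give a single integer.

Step 1: +4 fires, +2 burnt (F count now 4)
Step 2: +1 fires, +4 burnt (F count now 1)
Step 3: +1 fires, +1 burnt (F count now 1)
Step 4: +2 fires, +1 burnt (F count now 2)
Step 5: +4 fires, +2 burnt (F count now 4)
Step 6: +2 fires, +4 burnt (F count now 2)
Step 7: +1 fires, +2 burnt (F count now 1)
Step 8: +0 fires, +1 burnt (F count now 0)
Fire out after step 8
Initially T: 18, now '.': 27
Total burnt (originally-T cells now '.'): 15

Answer: 15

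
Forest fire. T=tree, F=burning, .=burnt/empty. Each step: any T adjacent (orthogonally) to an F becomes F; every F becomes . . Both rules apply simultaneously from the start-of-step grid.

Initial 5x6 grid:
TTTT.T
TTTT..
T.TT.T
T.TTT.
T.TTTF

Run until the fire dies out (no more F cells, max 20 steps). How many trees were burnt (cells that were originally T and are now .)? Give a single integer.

Step 1: +1 fires, +1 burnt (F count now 1)
Step 2: +2 fires, +1 burnt (F count now 2)
Step 3: +2 fires, +2 burnt (F count now 2)
Step 4: +2 fires, +2 burnt (F count now 2)
Step 5: +2 fires, +2 burnt (F count now 2)
Step 6: +2 fires, +2 burnt (F count now 2)
Step 7: +2 fires, +2 burnt (F count now 2)
Step 8: +2 fires, +2 burnt (F count now 2)
Step 9: +2 fires, +2 burnt (F count now 2)
Step 10: +1 fires, +2 burnt (F count now 1)
Step 11: +1 fires, +1 burnt (F count now 1)
Step 12: +0 fires, +1 burnt (F count now 0)
Fire out after step 12
Initially T: 21, now '.': 28
Total burnt (originally-T cells now '.'): 19

Answer: 19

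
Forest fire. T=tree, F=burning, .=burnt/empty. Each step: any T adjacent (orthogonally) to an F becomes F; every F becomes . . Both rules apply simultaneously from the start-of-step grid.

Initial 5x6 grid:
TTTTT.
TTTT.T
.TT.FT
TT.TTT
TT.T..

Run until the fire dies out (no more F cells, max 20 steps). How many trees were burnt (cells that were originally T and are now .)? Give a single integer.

Step 1: +2 fires, +1 burnt (F count now 2)
Step 2: +3 fires, +2 burnt (F count now 3)
Step 3: +1 fires, +3 burnt (F count now 1)
Step 4: +0 fires, +1 burnt (F count now 0)
Fire out after step 4
Initially T: 21, now '.': 15
Total burnt (originally-T cells now '.'): 6

Answer: 6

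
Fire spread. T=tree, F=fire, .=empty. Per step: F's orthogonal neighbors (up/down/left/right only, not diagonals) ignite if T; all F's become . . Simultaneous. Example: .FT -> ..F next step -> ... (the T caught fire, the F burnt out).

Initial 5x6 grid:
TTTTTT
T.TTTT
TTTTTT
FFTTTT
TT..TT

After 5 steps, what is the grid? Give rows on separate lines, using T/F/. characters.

Step 1: 5 trees catch fire, 2 burn out
  TTTTTT
  T.TTTT
  FFTTTT
  ..FTTT
  FF..TT
Step 2: 3 trees catch fire, 5 burn out
  TTTTTT
  F.TTTT
  ..FTTT
  ...FTT
  ....TT
Step 3: 4 trees catch fire, 3 burn out
  FTTTTT
  ..FTTT
  ...FTT
  ....FT
  ....TT
Step 4: 6 trees catch fire, 4 burn out
  .FFTTT
  ...FTT
  ....FT
  .....F
  ....FT
Step 5: 4 trees catch fire, 6 burn out
  ...FTT
  ....FT
  .....F
  ......
  .....F

...FTT
....FT
.....F
......
.....F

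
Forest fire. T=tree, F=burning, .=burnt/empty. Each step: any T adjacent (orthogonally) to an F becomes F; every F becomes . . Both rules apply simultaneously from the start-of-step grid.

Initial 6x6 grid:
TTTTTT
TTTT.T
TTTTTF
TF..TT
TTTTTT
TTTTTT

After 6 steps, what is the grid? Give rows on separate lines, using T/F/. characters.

Step 1: 6 trees catch fire, 2 burn out
  TTTTTT
  TTTT.F
  TFTTF.
  F...TF
  TFTTTT
  TTTTTT
Step 2: 10 trees catch fire, 6 burn out
  TTTTTF
  TFTT..
  F.FF..
  ....F.
  F.FTTF
  TFTTTT
Step 3: 10 trees catch fire, 10 burn out
  TFTTF.
  F.FF..
  ......
  ......
  ...FF.
  F.FTTF
Step 4: 5 trees catch fire, 10 burn out
  F.FF..
  ......
  ......
  ......
  ......
  ...FF.
Step 5: 0 trees catch fire, 5 burn out
  ......
  ......
  ......
  ......
  ......
  ......
Step 6: 0 trees catch fire, 0 burn out
  ......
  ......
  ......
  ......
  ......
  ......

......
......
......
......
......
......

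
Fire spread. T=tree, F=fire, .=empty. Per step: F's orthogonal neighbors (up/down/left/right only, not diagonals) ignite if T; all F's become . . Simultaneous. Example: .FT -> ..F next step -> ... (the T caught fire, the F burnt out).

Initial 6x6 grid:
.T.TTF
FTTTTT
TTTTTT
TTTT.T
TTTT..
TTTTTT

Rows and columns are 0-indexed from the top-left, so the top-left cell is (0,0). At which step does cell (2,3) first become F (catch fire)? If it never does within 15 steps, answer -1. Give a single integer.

Step 1: cell (2,3)='T' (+4 fires, +2 burnt)
Step 2: cell (2,3)='T' (+7 fires, +4 burnt)
Step 3: cell (2,3)='T' (+6 fires, +7 burnt)
Step 4: cell (2,3)='F' (+4 fires, +6 burnt)
  -> target ignites at step 4
Step 5: cell (2,3)='.' (+3 fires, +4 burnt)
Step 6: cell (2,3)='.' (+2 fires, +3 burnt)
Step 7: cell (2,3)='.' (+1 fires, +2 burnt)
Step 8: cell (2,3)='.' (+1 fires, +1 burnt)
Step 9: cell (2,3)='.' (+1 fires, +1 burnt)
Step 10: cell (2,3)='.' (+0 fires, +1 burnt)
  fire out at step 10

4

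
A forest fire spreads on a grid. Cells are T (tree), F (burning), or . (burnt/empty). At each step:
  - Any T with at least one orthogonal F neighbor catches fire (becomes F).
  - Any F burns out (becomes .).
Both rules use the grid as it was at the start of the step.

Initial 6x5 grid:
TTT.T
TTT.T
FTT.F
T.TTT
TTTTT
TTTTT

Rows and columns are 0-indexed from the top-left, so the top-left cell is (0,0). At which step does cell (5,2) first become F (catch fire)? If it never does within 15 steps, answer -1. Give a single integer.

Step 1: cell (5,2)='T' (+5 fires, +2 burnt)
Step 2: cell (5,2)='T' (+7 fires, +5 burnt)
Step 3: cell (5,2)='T' (+7 fires, +7 burnt)
Step 4: cell (5,2)='T' (+4 fires, +7 burnt)
Step 5: cell (5,2)='F' (+1 fires, +4 burnt)
  -> target ignites at step 5
Step 6: cell (5,2)='.' (+0 fires, +1 burnt)
  fire out at step 6

5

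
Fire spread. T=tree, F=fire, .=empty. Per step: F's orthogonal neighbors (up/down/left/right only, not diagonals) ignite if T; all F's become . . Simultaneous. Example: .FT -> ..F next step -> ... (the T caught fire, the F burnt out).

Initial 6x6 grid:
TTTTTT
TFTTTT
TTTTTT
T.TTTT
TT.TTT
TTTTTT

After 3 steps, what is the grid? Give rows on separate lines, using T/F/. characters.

Step 1: 4 trees catch fire, 1 burn out
  TFTTTT
  F.FTTT
  TFTTTT
  T.TTTT
  TT.TTT
  TTTTTT
Step 2: 5 trees catch fire, 4 burn out
  F.FTTT
  ...FTT
  F.FTTT
  T.TTTT
  TT.TTT
  TTTTTT
Step 3: 5 trees catch fire, 5 burn out
  ...FTT
  ....FT
  ...FTT
  F.FTTT
  TT.TTT
  TTTTTT

...FTT
....FT
...FTT
F.FTTT
TT.TTT
TTTTTT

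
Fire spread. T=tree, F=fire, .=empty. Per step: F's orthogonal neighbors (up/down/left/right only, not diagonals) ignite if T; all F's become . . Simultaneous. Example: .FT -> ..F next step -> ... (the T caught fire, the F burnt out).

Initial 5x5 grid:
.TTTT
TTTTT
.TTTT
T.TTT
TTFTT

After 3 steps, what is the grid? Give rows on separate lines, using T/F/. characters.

Step 1: 3 trees catch fire, 1 burn out
  .TTTT
  TTTTT
  .TTTT
  T.FTT
  TF.FT
Step 2: 4 trees catch fire, 3 burn out
  .TTTT
  TTTTT
  .TFTT
  T..FT
  F...F
Step 3: 5 trees catch fire, 4 burn out
  .TTTT
  TTFTT
  .F.FT
  F...F
  .....

.TTTT
TTFTT
.F.FT
F...F
.....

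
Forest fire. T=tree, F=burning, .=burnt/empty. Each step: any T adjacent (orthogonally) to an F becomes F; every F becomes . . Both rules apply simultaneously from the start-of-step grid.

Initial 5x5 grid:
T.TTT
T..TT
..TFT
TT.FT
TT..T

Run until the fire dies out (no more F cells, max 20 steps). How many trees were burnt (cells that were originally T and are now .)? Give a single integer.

Step 1: +4 fires, +2 burnt (F count now 4)
Step 2: +3 fires, +4 burnt (F count now 3)
Step 3: +2 fires, +3 burnt (F count now 2)
Step 4: +0 fires, +2 burnt (F count now 0)
Fire out after step 4
Initially T: 15, now '.': 19
Total burnt (originally-T cells now '.'): 9

Answer: 9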